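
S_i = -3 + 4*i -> [-3, 1, 5, 9, 13]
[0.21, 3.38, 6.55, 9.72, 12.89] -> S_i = 0.21 + 3.17*i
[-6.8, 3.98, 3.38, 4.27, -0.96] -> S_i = Random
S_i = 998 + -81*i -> [998, 917, 836, 755, 674]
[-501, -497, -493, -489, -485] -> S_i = -501 + 4*i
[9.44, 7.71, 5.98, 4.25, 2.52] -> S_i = 9.44 + -1.73*i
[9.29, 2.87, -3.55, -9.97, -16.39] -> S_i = 9.29 + -6.42*i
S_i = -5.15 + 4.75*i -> [-5.15, -0.4, 4.35, 9.1, 13.85]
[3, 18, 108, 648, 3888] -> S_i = 3*6^i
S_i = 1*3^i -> [1, 3, 9, 27, 81]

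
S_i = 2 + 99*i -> [2, 101, 200, 299, 398]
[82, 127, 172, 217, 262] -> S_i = 82 + 45*i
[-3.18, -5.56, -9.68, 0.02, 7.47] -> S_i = Random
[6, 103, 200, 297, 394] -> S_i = 6 + 97*i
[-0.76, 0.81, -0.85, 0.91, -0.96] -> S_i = -0.76*(-1.06)^i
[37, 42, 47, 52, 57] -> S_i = 37 + 5*i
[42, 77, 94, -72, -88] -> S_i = Random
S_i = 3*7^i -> [3, 21, 147, 1029, 7203]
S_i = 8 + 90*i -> [8, 98, 188, 278, 368]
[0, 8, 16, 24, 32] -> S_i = 0 + 8*i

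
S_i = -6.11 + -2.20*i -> [-6.11, -8.31, -10.51, -12.71, -14.91]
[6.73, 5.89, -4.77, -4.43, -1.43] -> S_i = Random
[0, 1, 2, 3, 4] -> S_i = 0 + 1*i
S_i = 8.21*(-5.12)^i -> [8.21, -42.04, 215.22, -1101.93, 5641.87]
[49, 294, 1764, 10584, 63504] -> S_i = 49*6^i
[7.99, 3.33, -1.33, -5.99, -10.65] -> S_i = 7.99 + -4.66*i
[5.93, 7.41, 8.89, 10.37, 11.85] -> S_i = 5.93 + 1.48*i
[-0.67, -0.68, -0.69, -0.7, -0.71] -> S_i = -0.67 + -0.01*i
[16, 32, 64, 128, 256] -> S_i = 16*2^i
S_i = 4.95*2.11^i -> [4.95, 10.44, 22.04, 46.5, 98.11]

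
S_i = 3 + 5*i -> [3, 8, 13, 18, 23]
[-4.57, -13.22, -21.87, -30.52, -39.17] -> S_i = -4.57 + -8.65*i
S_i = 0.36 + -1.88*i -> [0.36, -1.52, -3.4, -5.28, -7.16]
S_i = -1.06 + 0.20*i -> [-1.06, -0.86, -0.66, -0.46, -0.26]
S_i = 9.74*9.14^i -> [9.74, 89.02, 813.68, 7437.0, 67974.14]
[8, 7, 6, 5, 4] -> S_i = 8 + -1*i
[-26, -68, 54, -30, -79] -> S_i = Random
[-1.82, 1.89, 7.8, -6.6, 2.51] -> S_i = Random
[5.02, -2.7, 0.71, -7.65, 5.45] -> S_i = Random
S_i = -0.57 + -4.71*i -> [-0.57, -5.28, -9.99, -14.7, -19.41]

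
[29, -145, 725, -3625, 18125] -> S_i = 29*-5^i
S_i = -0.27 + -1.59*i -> [-0.27, -1.86, -3.45, -5.04, -6.63]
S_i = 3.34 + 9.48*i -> [3.34, 12.82, 22.3, 31.78, 41.26]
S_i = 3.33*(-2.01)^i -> [3.33, -6.69, 13.45, -27.04, 54.35]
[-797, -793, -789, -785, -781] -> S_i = -797 + 4*i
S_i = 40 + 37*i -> [40, 77, 114, 151, 188]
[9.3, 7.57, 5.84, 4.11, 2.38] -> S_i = 9.30 + -1.73*i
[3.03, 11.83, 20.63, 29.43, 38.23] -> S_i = 3.03 + 8.80*i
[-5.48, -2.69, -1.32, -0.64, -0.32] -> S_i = -5.48*0.49^i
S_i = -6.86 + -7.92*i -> [-6.86, -14.78, -22.7, -30.62, -38.54]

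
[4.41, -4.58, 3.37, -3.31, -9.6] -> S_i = Random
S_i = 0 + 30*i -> [0, 30, 60, 90, 120]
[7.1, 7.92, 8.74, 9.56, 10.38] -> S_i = 7.10 + 0.82*i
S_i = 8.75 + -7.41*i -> [8.75, 1.34, -6.07, -13.48, -20.89]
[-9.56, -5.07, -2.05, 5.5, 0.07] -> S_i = Random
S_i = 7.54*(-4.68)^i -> [7.54, -35.29, 165.14, -772.87, 3617.05]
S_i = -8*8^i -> [-8, -64, -512, -4096, -32768]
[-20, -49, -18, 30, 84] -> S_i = Random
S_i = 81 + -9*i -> [81, 72, 63, 54, 45]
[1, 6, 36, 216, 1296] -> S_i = 1*6^i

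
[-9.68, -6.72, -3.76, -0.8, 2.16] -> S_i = -9.68 + 2.96*i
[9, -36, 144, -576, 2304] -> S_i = 9*-4^i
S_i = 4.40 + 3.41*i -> [4.4, 7.81, 11.22, 14.63, 18.04]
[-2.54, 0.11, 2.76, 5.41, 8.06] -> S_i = -2.54 + 2.65*i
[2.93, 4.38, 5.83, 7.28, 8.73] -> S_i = 2.93 + 1.45*i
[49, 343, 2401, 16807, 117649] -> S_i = 49*7^i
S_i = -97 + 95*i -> [-97, -2, 93, 188, 283]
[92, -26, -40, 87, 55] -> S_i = Random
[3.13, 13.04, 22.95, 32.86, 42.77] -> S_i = 3.13 + 9.91*i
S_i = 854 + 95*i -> [854, 949, 1044, 1139, 1234]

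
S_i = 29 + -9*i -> [29, 20, 11, 2, -7]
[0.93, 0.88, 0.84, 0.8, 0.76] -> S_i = 0.93*0.95^i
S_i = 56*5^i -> [56, 280, 1400, 7000, 35000]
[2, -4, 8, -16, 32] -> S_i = 2*-2^i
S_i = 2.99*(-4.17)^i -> [2.99, -12.47, 51.99, -216.81, 904.1]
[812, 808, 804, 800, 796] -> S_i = 812 + -4*i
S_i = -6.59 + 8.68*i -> [-6.59, 2.09, 10.77, 19.45, 28.13]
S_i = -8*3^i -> [-8, -24, -72, -216, -648]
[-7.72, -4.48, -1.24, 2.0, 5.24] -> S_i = -7.72 + 3.24*i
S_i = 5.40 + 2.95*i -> [5.4, 8.35, 11.3, 14.25, 17.2]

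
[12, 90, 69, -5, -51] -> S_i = Random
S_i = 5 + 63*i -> [5, 68, 131, 194, 257]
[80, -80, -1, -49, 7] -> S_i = Random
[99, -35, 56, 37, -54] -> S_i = Random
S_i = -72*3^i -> [-72, -216, -648, -1944, -5832]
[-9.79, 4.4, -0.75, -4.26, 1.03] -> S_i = Random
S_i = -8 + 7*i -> [-8, -1, 6, 13, 20]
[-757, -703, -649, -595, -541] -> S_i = -757 + 54*i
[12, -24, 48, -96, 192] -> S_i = 12*-2^i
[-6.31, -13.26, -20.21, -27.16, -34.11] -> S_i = -6.31 + -6.95*i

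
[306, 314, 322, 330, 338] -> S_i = 306 + 8*i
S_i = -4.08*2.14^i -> [-4.08, -8.73, -18.68, -39.99, -85.57]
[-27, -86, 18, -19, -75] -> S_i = Random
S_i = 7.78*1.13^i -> [7.78, 8.79, 9.93, 11.23, 12.69]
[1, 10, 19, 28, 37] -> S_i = 1 + 9*i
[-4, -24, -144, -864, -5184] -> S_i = -4*6^i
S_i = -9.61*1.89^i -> [-9.61, -18.16, -34.33, -64.88, -122.62]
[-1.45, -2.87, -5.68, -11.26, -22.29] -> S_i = -1.45*1.98^i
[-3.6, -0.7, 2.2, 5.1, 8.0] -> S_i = -3.60 + 2.90*i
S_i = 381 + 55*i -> [381, 436, 491, 546, 601]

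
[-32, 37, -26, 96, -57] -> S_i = Random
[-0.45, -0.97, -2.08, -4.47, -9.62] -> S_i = -0.45*2.15^i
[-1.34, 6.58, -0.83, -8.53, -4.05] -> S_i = Random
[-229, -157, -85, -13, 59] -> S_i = -229 + 72*i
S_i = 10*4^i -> [10, 40, 160, 640, 2560]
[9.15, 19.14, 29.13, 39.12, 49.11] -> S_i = 9.15 + 9.99*i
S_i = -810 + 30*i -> [-810, -780, -750, -720, -690]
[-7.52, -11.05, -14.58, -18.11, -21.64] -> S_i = -7.52 + -3.53*i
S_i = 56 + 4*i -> [56, 60, 64, 68, 72]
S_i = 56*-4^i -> [56, -224, 896, -3584, 14336]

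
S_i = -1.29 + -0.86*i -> [-1.29, -2.15, -3.01, -3.87, -4.73]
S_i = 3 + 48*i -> [3, 51, 99, 147, 195]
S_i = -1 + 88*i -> [-1, 87, 175, 263, 351]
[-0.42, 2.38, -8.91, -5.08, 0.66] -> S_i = Random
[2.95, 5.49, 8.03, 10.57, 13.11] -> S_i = 2.95 + 2.54*i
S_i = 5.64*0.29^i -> [5.64, 1.64, 0.47, 0.14, 0.04]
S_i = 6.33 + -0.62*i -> [6.33, 5.71, 5.09, 4.47, 3.85]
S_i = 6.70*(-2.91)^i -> [6.7, -19.5, 56.74, -165.1, 480.45]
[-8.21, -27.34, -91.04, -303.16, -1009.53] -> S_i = -8.21*3.33^i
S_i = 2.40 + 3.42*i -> [2.4, 5.82, 9.24, 12.66, 16.08]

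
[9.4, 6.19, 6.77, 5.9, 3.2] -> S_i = Random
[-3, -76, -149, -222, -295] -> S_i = -3 + -73*i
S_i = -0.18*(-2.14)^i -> [-0.18, 0.39, -0.82, 1.76, -3.78]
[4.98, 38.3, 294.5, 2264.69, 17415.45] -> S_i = 4.98*7.69^i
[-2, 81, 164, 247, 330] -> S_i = -2 + 83*i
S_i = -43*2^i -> [-43, -86, -172, -344, -688]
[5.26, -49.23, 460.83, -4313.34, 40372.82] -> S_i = 5.26*(-9.36)^i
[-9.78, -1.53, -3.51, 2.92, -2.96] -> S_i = Random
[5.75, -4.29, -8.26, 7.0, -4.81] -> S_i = Random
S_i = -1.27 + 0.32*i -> [-1.27, -0.95, -0.63, -0.31, 0.01]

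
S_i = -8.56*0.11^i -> [-8.56, -0.94, -0.1, -0.01, -0.0]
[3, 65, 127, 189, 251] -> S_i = 3 + 62*i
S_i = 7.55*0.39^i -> [7.55, 2.94, 1.15, 0.45, 0.17]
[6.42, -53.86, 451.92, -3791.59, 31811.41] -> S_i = 6.42*(-8.39)^i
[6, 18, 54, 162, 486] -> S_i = 6*3^i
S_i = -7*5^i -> [-7, -35, -175, -875, -4375]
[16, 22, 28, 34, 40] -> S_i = 16 + 6*i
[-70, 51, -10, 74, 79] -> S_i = Random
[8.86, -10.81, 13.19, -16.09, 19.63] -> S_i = 8.86*(-1.22)^i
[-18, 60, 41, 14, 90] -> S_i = Random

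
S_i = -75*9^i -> [-75, -675, -6075, -54675, -492075]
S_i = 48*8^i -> [48, 384, 3072, 24576, 196608]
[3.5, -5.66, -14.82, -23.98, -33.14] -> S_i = 3.50 + -9.16*i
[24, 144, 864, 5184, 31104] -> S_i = 24*6^i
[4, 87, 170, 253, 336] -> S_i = 4 + 83*i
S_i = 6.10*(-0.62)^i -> [6.1, -3.78, 2.34, -1.45, 0.9]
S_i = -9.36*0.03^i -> [-9.36, -0.28, -0.01, -0.0, -0.0]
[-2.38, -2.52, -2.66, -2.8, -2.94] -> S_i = -2.38 + -0.14*i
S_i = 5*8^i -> [5, 40, 320, 2560, 20480]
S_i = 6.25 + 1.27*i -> [6.25, 7.52, 8.79, 10.06, 11.33]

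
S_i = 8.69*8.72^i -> [8.69, 75.78, 660.77, 5761.95, 50244.17]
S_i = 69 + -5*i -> [69, 64, 59, 54, 49]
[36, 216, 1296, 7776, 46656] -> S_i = 36*6^i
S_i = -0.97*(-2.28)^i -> [-0.97, 2.21, -5.04, 11.5, -26.21]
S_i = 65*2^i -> [65, 130, 260, 520, 1040]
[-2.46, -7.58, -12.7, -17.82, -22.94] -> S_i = -2.46 + -5.12*i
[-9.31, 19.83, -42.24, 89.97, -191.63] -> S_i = -9.31*(-2.13)^i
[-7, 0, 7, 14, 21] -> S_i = -7 + 7*i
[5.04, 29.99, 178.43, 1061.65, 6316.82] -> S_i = 5.04*5.95^i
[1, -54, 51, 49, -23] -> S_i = Random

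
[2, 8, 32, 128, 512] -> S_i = 2*4^i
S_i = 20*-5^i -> [20, -100, 500, -2500, 12500]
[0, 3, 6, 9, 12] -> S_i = 0 + 3*i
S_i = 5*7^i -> [5, 35, 245, 1715, 12005]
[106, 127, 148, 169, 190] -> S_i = 106 + 21*i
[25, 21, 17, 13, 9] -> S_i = 25 + -4*i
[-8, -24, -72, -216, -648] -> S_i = -8*3^i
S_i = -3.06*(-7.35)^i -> [-3.06, 22.49, -165.31, 1215.02, -8930.4]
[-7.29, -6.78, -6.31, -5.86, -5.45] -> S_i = -7.29*0.93^i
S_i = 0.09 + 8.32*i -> [0.09, 8.41, 16.73, 25.05, 33.37]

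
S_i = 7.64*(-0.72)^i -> [7.64, -5.5, 3.96, -2.85, 2.05]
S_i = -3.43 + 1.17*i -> [-3.43, -2.26, -1.09, 0.08, 1.25]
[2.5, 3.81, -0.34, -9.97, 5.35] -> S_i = Random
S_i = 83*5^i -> [83, 415, 2075, 10375, 51875]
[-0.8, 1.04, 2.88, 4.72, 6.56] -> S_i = -0.80 + 1.84*i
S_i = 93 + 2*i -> [93, 95, 97, 99, 101]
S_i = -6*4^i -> [-6, -24, -96, -384, -1536]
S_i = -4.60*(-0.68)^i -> [-4.6, 3.13, -2.13, 1.45, -0.98]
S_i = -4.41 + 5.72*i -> [-4.41, 1.31, 7.03, 12.75, 18.47]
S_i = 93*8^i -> [93, 744, 5952, 47616, 380928]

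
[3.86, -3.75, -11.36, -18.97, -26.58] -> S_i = 3.86 + -7.61*i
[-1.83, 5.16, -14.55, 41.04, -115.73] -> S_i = -1.83*(-2.82)^i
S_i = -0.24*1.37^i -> [-0.24, -0.33, -0.45, -0.62, -0.85]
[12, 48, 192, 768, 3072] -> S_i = 12*4^i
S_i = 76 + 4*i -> [76, 80, 84, 88, 92]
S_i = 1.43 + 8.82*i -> [1.43, 10.25, 19.07, 27.89, 36.71]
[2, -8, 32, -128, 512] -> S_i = 2*-4^i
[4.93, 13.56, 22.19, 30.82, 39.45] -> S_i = 4.93 + 8.63*i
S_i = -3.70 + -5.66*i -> [-3.7, -9.36, -15.02, -20.68, -26.34]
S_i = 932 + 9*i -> [932, 941, 950, 959, 968]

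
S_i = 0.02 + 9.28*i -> [0.02, 9.3, 18.58, 27.86, 37.14]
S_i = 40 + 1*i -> [40, 41, 42, 43, 44]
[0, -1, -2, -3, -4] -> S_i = 0 + -1*i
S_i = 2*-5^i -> [2, -10, 50, -250, 1250]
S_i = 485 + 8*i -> [485, 493, 501, 509, 517]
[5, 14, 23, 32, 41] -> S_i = 5 + 9*i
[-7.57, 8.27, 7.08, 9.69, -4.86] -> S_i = Random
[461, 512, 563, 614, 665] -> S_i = 461 + 51*i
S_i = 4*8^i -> [4, 32, 256, 2048, 16384]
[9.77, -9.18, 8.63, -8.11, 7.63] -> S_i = 9.77*(-0.94)^i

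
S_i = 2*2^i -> [2, 4, 8, 16, 32]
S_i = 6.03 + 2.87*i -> [6.03, 8.9, 11.77, 14.64, 17.51]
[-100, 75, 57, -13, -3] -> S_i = Random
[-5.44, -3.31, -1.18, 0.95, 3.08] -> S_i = -5.44 + 2.13*i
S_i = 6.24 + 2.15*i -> [6.24, 8.39, 10.54, 12.69, 14.84]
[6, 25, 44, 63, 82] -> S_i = 6 + 19*i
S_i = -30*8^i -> [-30, -240, -1920, -15360, -122880]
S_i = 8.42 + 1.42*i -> [8.42, 9.84, 11.26, 12.68, 14.1]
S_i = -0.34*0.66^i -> [-0.34, -0.22, -0.15, -0.1, -0.06]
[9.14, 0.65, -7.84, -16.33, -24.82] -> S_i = 9.14 + -8.49*i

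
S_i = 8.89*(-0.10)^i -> [8.89, -0.89, 0.09, -0.01, 0.0]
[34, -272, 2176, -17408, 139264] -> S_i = 34*-8^i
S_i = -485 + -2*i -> [-485, -487, -489, -491, -493]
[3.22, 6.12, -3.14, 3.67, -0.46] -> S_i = Random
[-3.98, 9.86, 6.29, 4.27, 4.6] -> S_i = Random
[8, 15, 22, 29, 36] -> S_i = 8 + 7*i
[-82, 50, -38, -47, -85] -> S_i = Random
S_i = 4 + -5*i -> [4, -1, -6, -11, -16]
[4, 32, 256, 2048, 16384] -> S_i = 4*8^i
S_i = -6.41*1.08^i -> [-6.41, -6.92, -7.48, -8.07, -8.72]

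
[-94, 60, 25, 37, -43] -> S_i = Random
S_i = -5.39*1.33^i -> [-5.39, -7.17, -9.53, -12.68, -16.87]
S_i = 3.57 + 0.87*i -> [3.57, 4.44, 5.31, 6.18, 7.05]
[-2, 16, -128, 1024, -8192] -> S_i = -2*-8^i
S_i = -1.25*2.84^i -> [-1.25, -3.55, -10.08, -28.63, -81.32]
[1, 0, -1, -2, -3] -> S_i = 1 + -1*i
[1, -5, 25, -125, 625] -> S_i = 1*-5^i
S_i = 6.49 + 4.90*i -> [6.49, 11.39, 16.29, 21.19, 26.09]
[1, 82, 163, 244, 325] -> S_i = 1 + 81*i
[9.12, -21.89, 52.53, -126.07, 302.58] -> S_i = 9.12*(-2.40)^i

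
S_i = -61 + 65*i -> [-61, 4, 69, 134, 199]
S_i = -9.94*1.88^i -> [-9.94, -18.69, -35.13, -66.05, -124.17]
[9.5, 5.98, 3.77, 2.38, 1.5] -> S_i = 9.50*0.63^i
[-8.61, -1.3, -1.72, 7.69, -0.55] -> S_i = Random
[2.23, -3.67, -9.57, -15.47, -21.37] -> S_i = 2.23 + -5.90*i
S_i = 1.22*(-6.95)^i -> [1.22, -8.48, 58.93, -409.56, 2846.42]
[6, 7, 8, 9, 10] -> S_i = 6 + 1*i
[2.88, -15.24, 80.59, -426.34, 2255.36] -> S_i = 2.88*(-5.29)^i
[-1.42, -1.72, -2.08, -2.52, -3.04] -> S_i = -1.42*1.21^i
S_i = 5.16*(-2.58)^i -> [5.16, -13.31, 34.35, -88.62, 228.63]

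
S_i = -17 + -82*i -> [-17, -99, -181, -263, -345]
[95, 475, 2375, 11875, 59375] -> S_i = 95*5^i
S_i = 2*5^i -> [2, 10, 50, 250, 1250]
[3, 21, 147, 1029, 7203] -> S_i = 3*7^i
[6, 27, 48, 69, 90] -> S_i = 6 + 21*i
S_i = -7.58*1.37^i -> [-7.58, -10.38, -14.23, -19.49, -26.7]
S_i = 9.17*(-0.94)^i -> [9.17, -8.62, 8.1, -7.62, 7.16]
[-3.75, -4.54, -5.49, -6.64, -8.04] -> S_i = -3.75*1.21^i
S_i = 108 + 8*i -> [108, 116, 124, 132, 140]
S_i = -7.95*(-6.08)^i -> [-7.95, 48.34, -293.88, 1786.81, -10863.79]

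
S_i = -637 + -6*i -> [-637, -643, -649, -655, -661]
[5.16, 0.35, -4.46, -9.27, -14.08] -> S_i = 5.16 + -4.81*i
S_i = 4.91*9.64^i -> [4.91, 47.33, 456.28, 4398.58, 42402.32]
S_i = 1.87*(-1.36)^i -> [1.87, -2.54, 3.46, -4.7, 6.4]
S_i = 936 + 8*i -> [936, 944, 952, 960, 968]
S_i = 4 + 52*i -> [4, 56, 108, 160, 212]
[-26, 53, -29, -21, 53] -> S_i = Random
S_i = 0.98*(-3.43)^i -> [0.98, -3.36, 11.53, -39.55, 135.64]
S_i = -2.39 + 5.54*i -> [-2.39, 3.15, 8.69, 14.23, 19.77]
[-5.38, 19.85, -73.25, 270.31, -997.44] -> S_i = -5.38*(-3.69)^i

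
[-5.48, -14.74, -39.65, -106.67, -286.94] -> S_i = -5.48*2.69^i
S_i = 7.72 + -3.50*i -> [7.72, 4.22, 0.72, -2.78, -6.28]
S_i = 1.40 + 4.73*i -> [1.4, 6.13, 10.86, 15.59, 20.32]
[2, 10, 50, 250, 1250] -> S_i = 2*5^i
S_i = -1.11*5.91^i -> [-1.11, -6.56, -38.77, -229.13, -1354.17]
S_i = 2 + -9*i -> [2, -7, -16, -25, -34]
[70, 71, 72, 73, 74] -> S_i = 70 + 1*i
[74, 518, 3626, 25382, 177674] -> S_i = 74*7^i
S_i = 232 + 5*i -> [232, 237, 242, 247, 252]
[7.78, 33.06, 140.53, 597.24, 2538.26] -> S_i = 7.78*4.25^i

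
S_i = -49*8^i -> [-49, -392, -3136, -25088, -200704]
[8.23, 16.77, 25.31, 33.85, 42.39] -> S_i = 8.23 + 8.54*i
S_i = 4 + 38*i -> [4, 42, 80, 118, 156]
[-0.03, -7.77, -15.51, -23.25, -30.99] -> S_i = -0.03 + -7.74*i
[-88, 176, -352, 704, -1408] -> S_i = -88*-2^i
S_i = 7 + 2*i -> [7, 9, 11, 13, 15]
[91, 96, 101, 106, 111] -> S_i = 91 + 5*i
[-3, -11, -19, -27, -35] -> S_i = -3 + -8*i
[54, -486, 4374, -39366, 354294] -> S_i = 54*-9^i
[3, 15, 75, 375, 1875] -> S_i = 3*5^i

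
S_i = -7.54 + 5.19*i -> [-7.54, -2.35, 2.84, 8.03, 13.22]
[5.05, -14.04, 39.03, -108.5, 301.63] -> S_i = 5.05*(-2.78)^i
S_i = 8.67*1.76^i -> [8.67, 15.26, 26.86, 47.27, 83.19]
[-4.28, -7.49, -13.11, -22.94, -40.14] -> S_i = -4.28*1.75^i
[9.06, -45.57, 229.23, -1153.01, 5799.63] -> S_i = 9.06*(-5.03)^i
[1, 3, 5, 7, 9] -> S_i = 1 + 2*i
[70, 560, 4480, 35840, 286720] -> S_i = 70*8^i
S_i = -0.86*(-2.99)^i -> [-0.86, 2.57, -7.69, 22.99, -68.74]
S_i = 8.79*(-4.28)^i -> [8.79, -37.62, 161.02, -689.16, 2949.61]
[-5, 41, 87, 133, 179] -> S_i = -5 + 46*i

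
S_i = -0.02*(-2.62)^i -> [-0.02, 0.05, -0.14, 0.36, -0.94]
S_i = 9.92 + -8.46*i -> [9.92, 1.46, -7.0, -15.46, -23.92]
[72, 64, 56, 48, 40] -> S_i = 72 + -8*i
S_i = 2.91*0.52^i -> [2.91, 1.51, 0.79, 0.41, 0.21]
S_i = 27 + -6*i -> [27, 21, 15, 9, 3]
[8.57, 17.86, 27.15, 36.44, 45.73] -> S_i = 8.57 + 9.29*i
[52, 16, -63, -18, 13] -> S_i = Random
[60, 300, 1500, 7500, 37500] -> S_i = 60*5^i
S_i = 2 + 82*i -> [2, 84, 166, 248, 330]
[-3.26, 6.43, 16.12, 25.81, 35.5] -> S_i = -3.26 + 9.69*i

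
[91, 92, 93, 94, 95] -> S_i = 91 + 1*i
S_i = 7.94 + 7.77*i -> [7.94, 15.71, 23.48, 31.25, 39.02]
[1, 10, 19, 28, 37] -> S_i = 1 + 9*i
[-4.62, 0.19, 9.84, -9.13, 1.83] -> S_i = Random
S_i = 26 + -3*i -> [26, 23, 20, 17, 14]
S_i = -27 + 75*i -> [-27, 48, 123, 198, 273]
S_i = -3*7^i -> [-3, -21, -147, -1029, -7203]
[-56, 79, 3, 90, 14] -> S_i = Random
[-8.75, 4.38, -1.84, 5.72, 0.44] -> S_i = Random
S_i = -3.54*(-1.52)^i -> [-3.54, 5.38, -8.18, 12.43, -18.9]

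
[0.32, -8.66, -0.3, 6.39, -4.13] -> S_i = Random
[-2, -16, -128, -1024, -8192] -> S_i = -2*8^i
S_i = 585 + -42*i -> [585, 543, 501, 459, 417]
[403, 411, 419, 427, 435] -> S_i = 403 + 8*i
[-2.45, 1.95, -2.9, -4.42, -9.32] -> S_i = Random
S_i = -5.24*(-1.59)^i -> [-5.24, 8.33, -13.25, 21.06, -33.49]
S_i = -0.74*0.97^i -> [-0.74, -0.72, -0.7, -0.68, -0.66]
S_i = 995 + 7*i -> [995, 1002, 1009, 1016, 1023]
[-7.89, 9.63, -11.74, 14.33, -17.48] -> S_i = -7.89*(-1.22)^i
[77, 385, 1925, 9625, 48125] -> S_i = 77*5^i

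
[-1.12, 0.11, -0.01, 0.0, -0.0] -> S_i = -1.12*(-0.10)^i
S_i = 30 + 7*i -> [30, 37, 44, 51, 58]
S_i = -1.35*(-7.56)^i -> [-1.35, 10.21, -77.16, 583.31, -4409.82]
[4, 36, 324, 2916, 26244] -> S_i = 4*9^i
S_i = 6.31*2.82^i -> [6.31, 17.79, 50.18, 141.51, 399.05]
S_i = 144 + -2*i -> [144, 142, 140, 138, 136]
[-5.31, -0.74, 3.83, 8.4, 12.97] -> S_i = -5.31 + 4.57*i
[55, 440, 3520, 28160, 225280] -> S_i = 55*8^i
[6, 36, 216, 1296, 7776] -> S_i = 6*6^i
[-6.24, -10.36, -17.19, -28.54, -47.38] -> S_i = -6.24*1.66^i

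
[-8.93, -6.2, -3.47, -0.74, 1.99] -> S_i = -8.93 + 2.73*i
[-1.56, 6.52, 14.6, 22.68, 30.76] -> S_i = -1.56 + 8.08*i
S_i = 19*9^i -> [19, 171, 1539, 13851, 124659]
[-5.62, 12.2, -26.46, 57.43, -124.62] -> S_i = -5.62*(-2.17)^i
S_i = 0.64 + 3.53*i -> [0.64, 4.17, 7.7, 11.23, 14.76]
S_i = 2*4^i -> [2, 8, 32, 128, 512]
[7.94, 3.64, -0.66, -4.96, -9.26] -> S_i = 7.94 + -4.30*i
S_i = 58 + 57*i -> [58, 115, 172, 229, 286]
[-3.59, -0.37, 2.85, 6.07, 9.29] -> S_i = -3.59 + 3.22*i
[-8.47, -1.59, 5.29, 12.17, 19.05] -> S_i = -8.47 + 6.88*i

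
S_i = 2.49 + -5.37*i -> [2.49, -2.88, -8.25, -13.62, -18.99]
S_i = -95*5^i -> [-95, -475, -2375, -11875, -59375]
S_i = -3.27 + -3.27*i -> [-3.27, -6.54, -9.81, -13.08, -16.35]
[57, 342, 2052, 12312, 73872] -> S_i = 57*6^i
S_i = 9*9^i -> [9, 81, 729, 6561, 59049]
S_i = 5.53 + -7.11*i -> [5.53, -1.58, -8.69, -15.8, -22.91]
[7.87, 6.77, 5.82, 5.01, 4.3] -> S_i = 7.87*0.86^i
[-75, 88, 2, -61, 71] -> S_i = Random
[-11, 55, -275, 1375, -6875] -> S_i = -11*-5^i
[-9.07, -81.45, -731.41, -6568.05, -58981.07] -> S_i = -9.07*8.98^i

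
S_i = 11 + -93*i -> [11, -82, -175, -268, -361]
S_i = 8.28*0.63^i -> [8.28, 5.22, 3.29, 2.07, 1.3]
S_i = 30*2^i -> [30, 60, 120, 240, 480]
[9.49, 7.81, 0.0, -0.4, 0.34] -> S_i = Random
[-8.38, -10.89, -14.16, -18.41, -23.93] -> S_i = -8.38*1.30^i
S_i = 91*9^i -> [91, 819, 7371, 66339, 597051]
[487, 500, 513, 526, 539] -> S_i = 487 + 13*i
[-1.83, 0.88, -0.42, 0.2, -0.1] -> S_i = -1.83*(-0.48)^i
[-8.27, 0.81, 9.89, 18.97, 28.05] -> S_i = -8.27 + 9.08*i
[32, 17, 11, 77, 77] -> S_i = Random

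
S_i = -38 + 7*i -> [-38, -31, -24, -17, -10]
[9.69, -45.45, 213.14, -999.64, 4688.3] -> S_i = 9.69*(-4.69)^i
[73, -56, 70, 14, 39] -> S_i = Random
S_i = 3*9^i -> [3, 27, 243, 2187, 19683]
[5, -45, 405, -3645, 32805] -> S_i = 5*-9^i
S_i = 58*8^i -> [58, 464, 3712, 29696, 237568]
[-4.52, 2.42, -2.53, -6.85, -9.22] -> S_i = Random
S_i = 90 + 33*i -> [90, 123, 156, 189, 222]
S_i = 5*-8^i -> [5, -40, 320, -2560, 20480]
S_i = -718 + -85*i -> [-718, -803, -888, -973, -1058]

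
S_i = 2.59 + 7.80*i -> [2.59, 10.39, 18.19, 25.99, 33.79]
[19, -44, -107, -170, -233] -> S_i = 19 + -63*i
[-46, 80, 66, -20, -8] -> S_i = Random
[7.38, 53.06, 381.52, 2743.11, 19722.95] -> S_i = 7.38*7.19^i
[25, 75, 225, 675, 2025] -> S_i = 25*3^i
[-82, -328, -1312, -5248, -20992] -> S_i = -82*4^i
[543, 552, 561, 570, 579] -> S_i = 543 + 9*i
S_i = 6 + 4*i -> [6, 10, 14, 18, 22]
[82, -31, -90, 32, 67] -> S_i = Random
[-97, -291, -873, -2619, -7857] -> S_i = -97*3^i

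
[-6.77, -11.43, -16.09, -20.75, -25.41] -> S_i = -6.77 + -4.66*i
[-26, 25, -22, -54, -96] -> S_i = Random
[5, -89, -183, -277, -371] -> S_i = 5 + -94*i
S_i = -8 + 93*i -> [-8, 85, 178, 271, 364]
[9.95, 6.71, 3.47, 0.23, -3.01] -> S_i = 9.95 + -3.24*i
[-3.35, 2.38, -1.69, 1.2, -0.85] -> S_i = -3.35*(-0.71)^i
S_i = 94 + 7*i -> [94, 101, 108, 115, 122]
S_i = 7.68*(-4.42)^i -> [7.68, -33.95, 150.04, -663.17, 2931.23]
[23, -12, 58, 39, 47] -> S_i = Random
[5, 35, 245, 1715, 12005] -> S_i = 5*7^i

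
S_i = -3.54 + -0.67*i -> [-3.54, -4.21, -4.88, -5.55, -6.22]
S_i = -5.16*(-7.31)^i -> [-5.16, 37.72, -275.73, 2015.59, -14733.95]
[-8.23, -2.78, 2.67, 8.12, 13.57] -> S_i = -8.23 + 5.45*i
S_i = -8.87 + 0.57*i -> [-8.87, -8.3, -7.73, -7.16, -6.59]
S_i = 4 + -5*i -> [4, -1, -6, -11, -16]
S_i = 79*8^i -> [79, 632, 5056, 40448, 323584]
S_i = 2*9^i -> [2, 18, 162, 1458, 13122]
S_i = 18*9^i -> [18, 162, 1458, 13122, 118098]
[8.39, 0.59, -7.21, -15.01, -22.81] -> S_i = 8.39 + -7.80*i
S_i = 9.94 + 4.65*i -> [9.94, 14.59, 19.24, 23.89, 28.54]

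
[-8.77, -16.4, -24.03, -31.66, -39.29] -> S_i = -8.77 + -7.63*i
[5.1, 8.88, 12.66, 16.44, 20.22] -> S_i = 5.10 + 3.78*i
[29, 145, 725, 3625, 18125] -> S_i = 29*5^i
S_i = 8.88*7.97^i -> [8.88, 70.77, 564.07, 4495.6, 35829.95]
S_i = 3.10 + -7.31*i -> [3.1, -4.21, -11.52, -18.83, -26.14]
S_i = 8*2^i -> [8, 16, 32, 64, 128]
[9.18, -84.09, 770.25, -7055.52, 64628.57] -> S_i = 9.18*(-9.16)^i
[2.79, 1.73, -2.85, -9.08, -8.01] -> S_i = Random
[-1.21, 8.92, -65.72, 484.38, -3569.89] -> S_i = -1.21*(-7.37)^i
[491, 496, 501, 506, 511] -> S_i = 491 + 5*i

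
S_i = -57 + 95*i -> [-57, 38, 133, 228, 323]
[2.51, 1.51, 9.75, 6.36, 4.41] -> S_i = Random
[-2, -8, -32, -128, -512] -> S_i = -2*4^i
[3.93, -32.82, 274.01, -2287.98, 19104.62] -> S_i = 3.93*(-8.35)^i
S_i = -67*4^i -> [-67, -268, -1072, -4288, -17152]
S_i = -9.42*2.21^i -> [-9.42, -20.82, -46.01, -101.68, -224.71]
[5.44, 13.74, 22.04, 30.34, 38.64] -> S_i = 5.44 + 8.30*i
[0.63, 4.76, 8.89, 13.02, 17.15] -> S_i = 0.63 + 4.13*i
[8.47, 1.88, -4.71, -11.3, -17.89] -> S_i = 8.47 + -6.59*i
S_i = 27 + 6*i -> [27, 33, 39, 45, 51]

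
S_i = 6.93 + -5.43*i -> [6.93, 1.5, -3.93, -9.36, -14.79]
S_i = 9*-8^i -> [9, -72, 576, -4608, 36864]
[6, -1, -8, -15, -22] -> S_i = 6 + -7*i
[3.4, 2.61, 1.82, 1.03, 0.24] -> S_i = 3.40 + -0.79*i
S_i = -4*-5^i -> [-4, 20, -100, 500, -2500]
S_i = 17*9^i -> [17, 153, 1377, 12393, 111537]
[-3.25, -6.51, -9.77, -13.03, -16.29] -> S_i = -3.25 + -3.26*i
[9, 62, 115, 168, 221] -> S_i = 9 + 53*i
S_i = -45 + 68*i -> [-45, 23, 91, 159, 227]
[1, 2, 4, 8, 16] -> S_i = 1*2^i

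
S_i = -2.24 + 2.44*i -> [-2.24, 0.2, 2.64, 5.08, 7.52]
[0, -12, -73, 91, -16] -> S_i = Random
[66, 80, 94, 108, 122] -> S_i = 66 + 14*i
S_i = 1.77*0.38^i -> [1.77, 0.67, 0.26, 0.1, 0.04]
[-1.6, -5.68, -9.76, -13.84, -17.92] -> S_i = -1.60 + -4.08*i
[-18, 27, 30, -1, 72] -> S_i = Random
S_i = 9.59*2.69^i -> [9.59, 25.8, 69.39, 186.67, 502.14]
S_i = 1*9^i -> [1, 9, 81, 729, 6561]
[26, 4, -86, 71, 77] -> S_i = Random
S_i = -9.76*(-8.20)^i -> [-9.76, 80.03, -656.26, 5381.35, -44127.08]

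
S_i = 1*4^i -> [1, 4, 16, 64, 256]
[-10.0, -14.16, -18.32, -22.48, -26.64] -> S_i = -10.00 + -4.16*i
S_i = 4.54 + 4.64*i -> [4.54, 9.18, 13.82, 18.46, 23.1]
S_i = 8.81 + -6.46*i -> [8.81, 2.35, -4.11, -10.57, -17.03]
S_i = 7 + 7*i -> [7, 14, 21, 28, 35]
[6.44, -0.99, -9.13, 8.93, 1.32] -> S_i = Random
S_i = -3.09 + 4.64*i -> [-3.09, 1.55, 6.19, 10.83, 15.47]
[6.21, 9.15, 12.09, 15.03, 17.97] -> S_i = 6.21 + 2.94*i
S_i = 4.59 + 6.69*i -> [4.59, 11.28, 17.97, 24.66, 31.35]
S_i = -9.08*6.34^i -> [-9.08, -57.57, -364.98, -2313.95, -14670.43]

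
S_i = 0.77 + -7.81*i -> [0.77, -7.04, -14.85, -22.66, -30.47]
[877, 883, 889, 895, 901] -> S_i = 877 + 6*i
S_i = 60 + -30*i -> [60, 30, 0, -30, -60]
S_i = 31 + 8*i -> [31, 39, 47, 55, 63]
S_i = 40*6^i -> [40, 240, 1440, 8640, 51840]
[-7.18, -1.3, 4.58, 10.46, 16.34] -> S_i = -7.18 + 5.88*i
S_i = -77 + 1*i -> [-77, -76, -75, -74, -73]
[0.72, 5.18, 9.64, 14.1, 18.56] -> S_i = 0.72 + 4.46*i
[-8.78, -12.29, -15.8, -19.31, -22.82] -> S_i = -8.78 + -3.51*i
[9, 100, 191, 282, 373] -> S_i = 9 + 91*i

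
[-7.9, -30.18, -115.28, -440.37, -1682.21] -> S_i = -7.90*3.82^i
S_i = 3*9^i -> [3, 27, 243, 2187, 19683]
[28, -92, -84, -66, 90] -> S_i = Random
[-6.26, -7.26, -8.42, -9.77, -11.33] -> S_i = -6.26*1.16^i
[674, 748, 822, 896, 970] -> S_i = 674 + 74*i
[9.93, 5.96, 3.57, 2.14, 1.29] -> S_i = 9.93*0.60^i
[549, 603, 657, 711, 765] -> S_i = 549 + 54*i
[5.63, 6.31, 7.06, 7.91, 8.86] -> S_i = 5.63*1.12^i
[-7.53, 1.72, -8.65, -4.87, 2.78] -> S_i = Random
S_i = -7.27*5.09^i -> [-7.27, -37.0, -188.35, -958.71, -4879.84]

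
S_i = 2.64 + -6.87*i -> [2.64, -4.23, -11.1, -17.97, -24.84]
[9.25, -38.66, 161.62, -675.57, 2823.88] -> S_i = 9.25*(-4.18)^i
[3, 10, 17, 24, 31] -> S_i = 3 + 7*i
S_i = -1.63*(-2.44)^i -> [-1.63, 3.98, -9.7, 23.68, -57.78]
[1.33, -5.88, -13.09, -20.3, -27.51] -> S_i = 1.33 + -7.21*i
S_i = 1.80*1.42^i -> [1.8, 2.56, 3.63, 5.15, 7.32]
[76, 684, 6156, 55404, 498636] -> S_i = 76*9^i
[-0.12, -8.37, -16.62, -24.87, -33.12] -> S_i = -0.12 + -8.25*i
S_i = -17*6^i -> [-17, -102, -612, -3672, -22032]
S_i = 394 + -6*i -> [394, 388, 382, 376, 370]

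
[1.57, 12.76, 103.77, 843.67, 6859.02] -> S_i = 1.57*8.13^i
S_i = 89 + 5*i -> [89, 94, 99, 104, 109]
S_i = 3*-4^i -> [3, -12, 48, -192, 768]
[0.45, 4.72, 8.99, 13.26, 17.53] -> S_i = 0.45 + 4.27*i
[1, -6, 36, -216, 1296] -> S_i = 1*-6^i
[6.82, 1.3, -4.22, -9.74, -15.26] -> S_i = 6.82 + -5.52*i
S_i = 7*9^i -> [7, 63, 567, 5103, 45927]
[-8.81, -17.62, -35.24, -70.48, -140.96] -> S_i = -8.81*2.00^i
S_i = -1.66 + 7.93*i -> [-1.66, 6.27, 14.2, 22.13, 30.06]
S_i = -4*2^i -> [-4, -8, -16, -32, -64]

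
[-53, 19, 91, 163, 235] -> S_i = -53 + 72*i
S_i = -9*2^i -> [-9, -18, -36, -72, -144]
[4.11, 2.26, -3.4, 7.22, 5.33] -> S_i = Random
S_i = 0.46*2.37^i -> [0.46, 1.09, 2.58, 6.12, 14.51]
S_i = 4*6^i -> [4, 24, 144, 864, 5184]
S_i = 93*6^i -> [93, 558, 3348, 20088, 120528]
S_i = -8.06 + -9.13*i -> [-8.06, -17.19, -26.32, -35.45, -44.58]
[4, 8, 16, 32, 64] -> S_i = 4*2^i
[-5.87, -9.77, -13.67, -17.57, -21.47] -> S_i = -5.87 + -3.90*i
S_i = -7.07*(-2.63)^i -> [-7.07, 18.59, -48.9, 128.61, -338.25]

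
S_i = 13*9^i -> [13, 117, 1053, 9477, 85293]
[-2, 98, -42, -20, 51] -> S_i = Random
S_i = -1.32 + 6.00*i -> [-1.32, 4.68, 10.68, 16.68, 22.68]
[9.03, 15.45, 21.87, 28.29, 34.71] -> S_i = 9.03 + 6.42*i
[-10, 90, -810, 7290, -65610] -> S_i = -10*-9^i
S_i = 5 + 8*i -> [5, 13, 21, 29, 37]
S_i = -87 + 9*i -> [-87, -78, -69, -60, -51]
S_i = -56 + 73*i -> [-56, 17, 90, 163, 236]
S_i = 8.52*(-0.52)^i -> [8.52, -4.43, 2.3, -1.2, 0.62]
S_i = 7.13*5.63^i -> [7.13, 40.14, 226.0, 1272.37, 7163.46]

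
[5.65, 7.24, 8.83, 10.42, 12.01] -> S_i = 5.65 + 1.59*i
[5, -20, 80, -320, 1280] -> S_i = 5*-4^i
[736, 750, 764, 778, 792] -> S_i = 736 + 14*i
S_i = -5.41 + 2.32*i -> [-5.41, -3.09, -0.77, 1.55, 3.87]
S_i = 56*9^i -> [56, 504, 4536, 40824, 367416]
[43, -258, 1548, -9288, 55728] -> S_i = 43*-6^i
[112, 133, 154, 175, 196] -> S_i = 112 + 21*i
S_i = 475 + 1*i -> [475, 476, 477, 478, 479]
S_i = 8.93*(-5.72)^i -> [8.93, -51.08, 292.18, -1671.24, 9559.51]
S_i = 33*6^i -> [33, 198, 1188, 7128, 42768]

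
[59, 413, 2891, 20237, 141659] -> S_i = 59*7^i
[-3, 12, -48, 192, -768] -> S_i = -3*-4^i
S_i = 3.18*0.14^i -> [3.18, 0.45, 0.06, 0.01, 0.0]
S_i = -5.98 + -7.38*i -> [-5.98, -13.36, -20.74, -28.12, -35.5]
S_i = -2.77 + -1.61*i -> [-2.77, -4.38, -5.99, -7.6, -9.21]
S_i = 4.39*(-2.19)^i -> [4.39, -9.61, 21.05, -46.11, 100.98]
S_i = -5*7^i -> [-5, -35, -245, -1715, -12005]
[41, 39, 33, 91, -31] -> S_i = Random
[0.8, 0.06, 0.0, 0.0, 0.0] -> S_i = 0.80*0.07^i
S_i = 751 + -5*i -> [751, 746, 741, 736, 731]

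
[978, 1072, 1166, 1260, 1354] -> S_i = 978 + 94*i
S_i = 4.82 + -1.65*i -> [4.82, 3.17, 1.52, -0.13, -1.78]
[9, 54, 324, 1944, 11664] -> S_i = 9*6^i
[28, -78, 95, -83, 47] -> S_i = Random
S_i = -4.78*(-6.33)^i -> [-4.78, 30.26, -191.53, 1212.38, -7674.37]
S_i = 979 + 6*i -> [979, 985, 991, 997, 1003]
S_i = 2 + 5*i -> [2, 7, 12, 17, 22]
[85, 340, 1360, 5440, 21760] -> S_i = 85*4^i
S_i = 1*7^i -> [1, 7, 49, 343, 2401]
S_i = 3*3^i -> [3, 9, 27, 81, 243]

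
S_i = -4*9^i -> [-4, -36, -324, -2916, -26244]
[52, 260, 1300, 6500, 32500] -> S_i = 52*5^i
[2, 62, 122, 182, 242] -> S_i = 2 + 60*i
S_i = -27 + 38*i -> [-27, 11, 49, 87, 125]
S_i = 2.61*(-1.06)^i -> [2.61, -2.77, 2.93, -3.11, 3.3]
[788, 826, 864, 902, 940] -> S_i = 788 + 38*i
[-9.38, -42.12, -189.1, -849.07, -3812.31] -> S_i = -9.38*4.49^i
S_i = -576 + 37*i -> [-576, -539, -502, -465, -428]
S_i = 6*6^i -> [6, 36, 216, 1296, 7776]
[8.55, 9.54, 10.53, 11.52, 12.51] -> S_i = 8.55 + 0.99*i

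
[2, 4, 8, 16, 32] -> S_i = 2*2^i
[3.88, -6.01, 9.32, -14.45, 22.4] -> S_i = 3.88*(-1.55)^i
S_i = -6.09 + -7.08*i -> [-6.09, -13.17, -20.25, -27.33, -34.41]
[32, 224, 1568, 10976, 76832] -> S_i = 32*7^i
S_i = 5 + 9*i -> [5, 14, 23, 32, 41]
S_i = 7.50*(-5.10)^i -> [7.5, -38.25, 195.08, -994.88, 5073.9]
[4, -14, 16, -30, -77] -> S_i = Random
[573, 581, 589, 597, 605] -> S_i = 573 + 8*i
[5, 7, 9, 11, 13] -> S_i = 5 + 2*i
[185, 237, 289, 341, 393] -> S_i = 185 + 52*i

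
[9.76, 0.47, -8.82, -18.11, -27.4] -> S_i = 9.76 + -9.29*i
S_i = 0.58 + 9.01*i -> [0.58, 9.59, 18.6, 27.61, 36.62]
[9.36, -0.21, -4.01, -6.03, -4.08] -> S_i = Random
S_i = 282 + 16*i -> [282, 298, 314, 330, 346]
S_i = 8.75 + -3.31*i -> [8.75, 5.44, 2.13, -1.18, -4.49]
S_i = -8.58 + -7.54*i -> [-8.58, -16.12, -23.66, -31.2, -38.74]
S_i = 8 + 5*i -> [8, 13, 18, 23, 28]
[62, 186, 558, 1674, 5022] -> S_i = 62*3^i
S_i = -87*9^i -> [-87, -783, -7047, -63423, -570807]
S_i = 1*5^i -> [1, 5, 25, 125, 625]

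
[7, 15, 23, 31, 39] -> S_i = 7 + 8*i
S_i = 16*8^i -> [16, 128, 1024, 8192, 65536]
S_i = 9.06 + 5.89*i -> [9.06, 14.95, 20.84, 26.73, 32.62]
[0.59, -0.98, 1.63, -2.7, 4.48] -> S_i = 0.59*(-1.66)^i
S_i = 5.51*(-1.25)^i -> [5.51, -6.89, 8.61, -10.76, 13.45]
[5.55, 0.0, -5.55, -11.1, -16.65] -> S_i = 5.55 + -5.55*i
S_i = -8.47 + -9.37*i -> [-8.47, -17.84, -27.21, -36.58, -45.95]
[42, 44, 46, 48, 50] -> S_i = 42 + 2*i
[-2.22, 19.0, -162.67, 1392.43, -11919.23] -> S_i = -2.22*(-8.56)^i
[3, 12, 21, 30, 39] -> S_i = 3 + 9*i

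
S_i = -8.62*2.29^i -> [-8.62, -19.74, -45.2, -103.52, -237.06]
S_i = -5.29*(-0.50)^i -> [-5.29, 2.64, -1.32, 0.66, -0.33]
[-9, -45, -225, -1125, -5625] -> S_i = -9*5^i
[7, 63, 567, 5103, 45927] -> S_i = 7*9^i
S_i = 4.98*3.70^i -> [4.98, 18.43, 68.18, 252.25, 933.33]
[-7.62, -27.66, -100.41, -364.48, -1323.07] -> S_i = -7.62*3.63^i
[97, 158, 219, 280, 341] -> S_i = 97 + 61*i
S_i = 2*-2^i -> [2, -4, 8, -16, 32]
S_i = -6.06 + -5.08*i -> [-6.06, -11.14, -16.22, -21.3, -26.38]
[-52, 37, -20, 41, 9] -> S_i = Random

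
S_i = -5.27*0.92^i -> [-5.27, -4.85, -4.46, -4.1, -3.78]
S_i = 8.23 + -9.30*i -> [8.23, -1.07, -10.37, -19.67, -28.97]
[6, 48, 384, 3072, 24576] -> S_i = 6*8^i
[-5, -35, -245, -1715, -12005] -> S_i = -5*7^i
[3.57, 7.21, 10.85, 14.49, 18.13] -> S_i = 3.57 + 3.64*i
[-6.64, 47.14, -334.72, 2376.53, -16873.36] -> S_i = -6.64*(-7.10)^i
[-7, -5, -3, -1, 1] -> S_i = -7 + 2*i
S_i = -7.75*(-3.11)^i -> [-7.75, 24.1, -74.96, 233.12, -725.01]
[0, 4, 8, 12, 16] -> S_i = 0 + 4*i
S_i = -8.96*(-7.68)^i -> [-8.96, 68.81, -528.48, 4058.74, -31171.15]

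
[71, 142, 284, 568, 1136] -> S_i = 71*2^i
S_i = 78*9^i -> [78, 702, 6318, 56862, 511758]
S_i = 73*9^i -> [73, 657, 5913, 53217, 478953]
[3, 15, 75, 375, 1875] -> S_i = 3*5^i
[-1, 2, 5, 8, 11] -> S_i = -1 + 3*i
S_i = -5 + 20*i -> [-5, 15, 35, 55, 75]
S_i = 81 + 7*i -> [81, 88, 95, 102, 109]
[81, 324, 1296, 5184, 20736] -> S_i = 81*4^i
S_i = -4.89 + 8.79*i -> [-4.89, 3.9, 12.69, 21.48, 30.27]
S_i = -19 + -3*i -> [-19, -22, -25, -28, -31]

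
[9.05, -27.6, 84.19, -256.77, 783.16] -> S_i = 9.05*(-3.05)^i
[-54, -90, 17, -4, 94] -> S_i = Random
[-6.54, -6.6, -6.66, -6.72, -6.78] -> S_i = -6.54 + -0.06*i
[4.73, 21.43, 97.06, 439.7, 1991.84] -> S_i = 4.73*4.53^i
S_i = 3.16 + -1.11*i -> [3.16, 2.05, 0.94, -0.17, -1.28]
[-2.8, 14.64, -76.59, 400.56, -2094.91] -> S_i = -2.80*(-5.23)^i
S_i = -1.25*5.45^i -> [-1.25, -6.81, -37.13, -202.35, -1102.8]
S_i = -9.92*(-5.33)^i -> [-9.92, 52.87, -281.82, 1502.08, -8006.09]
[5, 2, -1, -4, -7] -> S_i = 5 + -3*i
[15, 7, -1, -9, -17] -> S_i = 15 + -8*i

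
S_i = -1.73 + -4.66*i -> [-1.73, -6.39, -11.05, -15.71, -20.37]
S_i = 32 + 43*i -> [32, 75, 118, 161, 204]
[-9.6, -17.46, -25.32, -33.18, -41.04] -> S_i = -9.60 + -7.86*i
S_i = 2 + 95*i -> [2, 97, 192, 287, 382]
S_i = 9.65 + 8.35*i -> [9.65, 18.0, 26.35, 34.7, 43.05]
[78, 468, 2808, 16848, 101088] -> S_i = 78*6^i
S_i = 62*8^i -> [62, 496, 3968, 31744, 253952]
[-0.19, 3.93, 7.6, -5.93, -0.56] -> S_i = Random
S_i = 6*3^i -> [6, 18, 54, 162, 486]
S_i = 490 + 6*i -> [490, 496, 502, 508, 514]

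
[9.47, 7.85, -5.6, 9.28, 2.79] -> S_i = Random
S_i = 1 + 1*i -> [1, 2, 3, 4, 5]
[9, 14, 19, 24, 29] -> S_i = 9 + 5*i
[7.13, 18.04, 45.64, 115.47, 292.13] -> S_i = 7.13*2.53^i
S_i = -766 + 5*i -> [-766, -761, -756, -751, -746]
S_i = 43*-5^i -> [43, -215, 1075, -5375, 26875]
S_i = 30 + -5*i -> [30, 25, 20, 15, 10]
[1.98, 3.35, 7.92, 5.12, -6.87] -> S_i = Random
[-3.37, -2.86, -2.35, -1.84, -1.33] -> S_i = -3.37 + 0.51*i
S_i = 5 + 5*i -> [5, 10, 15, 20, 25]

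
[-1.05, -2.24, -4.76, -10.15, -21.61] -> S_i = -1.05*2.13^i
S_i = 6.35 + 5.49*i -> [6.35, 11.84, 17.33, 22.82, 28.31]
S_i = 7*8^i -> [7, 56, 448, 3584, 28672]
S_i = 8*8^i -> [8, 64, 512, 4096, 32768]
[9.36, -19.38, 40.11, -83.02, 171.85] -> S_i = 9.36*(-2.07)^i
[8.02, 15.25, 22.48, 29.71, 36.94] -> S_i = 8.02 + 7.23*i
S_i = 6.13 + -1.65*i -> [6.13, 4.48, 2.83, 1.18, -0.47]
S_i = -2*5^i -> [-2, -10, -50, -250, -1250]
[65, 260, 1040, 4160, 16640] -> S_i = 65*4^i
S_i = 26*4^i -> [26, 104, 416, 1664, 6656]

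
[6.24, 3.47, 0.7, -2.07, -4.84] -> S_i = 6.24 + -2.77*i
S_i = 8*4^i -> [8, 32, 128, 512, 2048]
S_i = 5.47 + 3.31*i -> [5.47, 8.78, 12.09, 15.4, 18.71]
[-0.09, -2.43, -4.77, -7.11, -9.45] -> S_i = -0.09 + -2.34*i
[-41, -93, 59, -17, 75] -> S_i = Random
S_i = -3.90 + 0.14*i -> [-3.9, -3.76, -3.62, -3.48, -3.34]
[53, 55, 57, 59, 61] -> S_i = 53 + 2*i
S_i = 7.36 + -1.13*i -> [7.36, 6.23, 5.1, 3.97, 2.84]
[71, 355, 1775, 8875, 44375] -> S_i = 71*5^i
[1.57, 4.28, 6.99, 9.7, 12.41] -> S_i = 1.57 + 2.71*i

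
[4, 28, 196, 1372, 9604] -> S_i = 4*7^i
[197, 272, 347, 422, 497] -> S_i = 197 + 75*i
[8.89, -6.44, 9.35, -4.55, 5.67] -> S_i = Random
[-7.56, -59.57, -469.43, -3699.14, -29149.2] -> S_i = -7.56*7.88^i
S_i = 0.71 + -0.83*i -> [0.71, -0.12, -0.95, -1.78, -2.61]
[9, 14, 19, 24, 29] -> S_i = 9 + 5*i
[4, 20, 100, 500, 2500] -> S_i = 4*5^i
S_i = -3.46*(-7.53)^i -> [-3.46, 26.05, -196.19, 1477.27, -11123.87]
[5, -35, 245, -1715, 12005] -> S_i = 5*-7^i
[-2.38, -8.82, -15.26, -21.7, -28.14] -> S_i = -2.38 + -6.44*i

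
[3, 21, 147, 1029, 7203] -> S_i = 3*7^i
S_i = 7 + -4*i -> [7, 3, -1, -5, -9]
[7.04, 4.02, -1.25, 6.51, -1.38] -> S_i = Random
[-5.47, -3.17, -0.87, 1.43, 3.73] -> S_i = -5.47 + 2.30*i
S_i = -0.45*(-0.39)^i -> [-0.45, 0.18, -0.07, 0.03, -0.01]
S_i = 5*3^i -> [5, 15, 45, 135, 405]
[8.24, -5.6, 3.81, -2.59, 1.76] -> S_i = 8.24*(-0.68)^i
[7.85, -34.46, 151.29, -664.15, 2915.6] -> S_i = 7.85*(-4.39)^i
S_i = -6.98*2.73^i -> [-6.98, -19.06, -52.02, -142.02, -387.71]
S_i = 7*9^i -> [7, 63, 567, 5103, 45927]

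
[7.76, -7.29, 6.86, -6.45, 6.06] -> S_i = 7.76*(-0.94)^i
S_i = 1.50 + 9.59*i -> [1.5, 11.09, 20.68, 30.27, 39.86]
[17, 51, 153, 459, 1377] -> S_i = 17*3^i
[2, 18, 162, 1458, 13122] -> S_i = 2*9^i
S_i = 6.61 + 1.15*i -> [6.61, 7.76, 8.91, 10.06, 11.21]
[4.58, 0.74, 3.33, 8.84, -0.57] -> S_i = Random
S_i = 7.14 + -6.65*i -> [7.14, 0.49, -6.16, -12.81, -19.46]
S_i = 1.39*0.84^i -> [1.39, 1.17, 0.98, 0.82, 0.69]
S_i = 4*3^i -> [4, 12, 36, 108, 324]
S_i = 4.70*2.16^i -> [4.7, 10.15, 21.93, 47.37, 102.31]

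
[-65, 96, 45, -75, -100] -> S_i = Random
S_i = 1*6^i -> [1, 6, 36, 216, 1296]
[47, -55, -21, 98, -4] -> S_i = Random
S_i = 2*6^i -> [2, 12, 72, 432, 2592]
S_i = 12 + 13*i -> [12, 25, 38, 51, 64]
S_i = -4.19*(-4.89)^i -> [-4.19, 20.49, -100.19, 489.94, -2395.79]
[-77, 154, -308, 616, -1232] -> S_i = -77*-2^i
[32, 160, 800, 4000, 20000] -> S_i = 32*5^i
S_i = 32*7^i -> [32, 224, 1568, 10976, 76832]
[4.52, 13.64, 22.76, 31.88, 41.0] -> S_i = 4.52 + 9.12*i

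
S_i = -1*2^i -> [-1, -2, -4, -8, -16]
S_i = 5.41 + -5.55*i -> [5.41, -0.14, -5.69, -11.24, -16.79]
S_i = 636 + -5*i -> [636, 631, 626, 621, 616]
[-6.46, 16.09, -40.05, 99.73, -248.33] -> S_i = -6.46*(-2.49)^i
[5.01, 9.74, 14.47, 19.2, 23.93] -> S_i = 5.01 + 4.73*i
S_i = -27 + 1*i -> [-27, -26, -25, -24, -23]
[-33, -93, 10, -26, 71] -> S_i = Random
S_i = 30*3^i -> [30, 90, 270, 810, 2430]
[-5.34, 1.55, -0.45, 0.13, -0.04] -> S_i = -5.34*(-0.29)^i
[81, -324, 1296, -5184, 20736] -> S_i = 81*-4^i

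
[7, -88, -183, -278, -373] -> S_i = 7 + -95*i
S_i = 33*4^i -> [33, 132, 528, 2112, 8448]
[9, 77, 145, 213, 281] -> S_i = 9 + 68*i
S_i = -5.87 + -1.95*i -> [-5.87, -7.82, -9.77, -11.72, -13.67]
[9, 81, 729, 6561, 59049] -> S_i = 9*9^i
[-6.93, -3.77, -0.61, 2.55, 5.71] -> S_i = -6.93 + 3.16*i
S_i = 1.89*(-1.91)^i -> [1.89, -3.61, 6.89, -13.17, 25.15]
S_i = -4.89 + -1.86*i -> [-4.89, -6.75, -8.61, -10.47, -12.33]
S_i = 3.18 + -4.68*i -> [3.18, -1.5, -6.18, -10.86, -15.54]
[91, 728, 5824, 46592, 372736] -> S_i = 91*8^i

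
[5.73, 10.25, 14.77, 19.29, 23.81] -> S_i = 5.73 + 4.52*i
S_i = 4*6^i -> [4, 24, 144, 864, 5184]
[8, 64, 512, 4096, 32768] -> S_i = 8*8^i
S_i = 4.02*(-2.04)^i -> [4.02, -8.2, 16.73, -34.13, 69.62]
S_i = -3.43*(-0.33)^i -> [-3.43, 1.13, -0.37, 0.12, -0.04]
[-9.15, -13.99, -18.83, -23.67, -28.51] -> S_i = -9.15 + -4.84*i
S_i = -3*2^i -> [-3, -6, -12, -24, -48]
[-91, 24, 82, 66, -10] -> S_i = Random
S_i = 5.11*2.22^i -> [5.11, 11.34, 25.18, 55.91, 124.12]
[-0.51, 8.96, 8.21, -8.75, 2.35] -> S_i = Random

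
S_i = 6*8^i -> [6, 48, 384, 3072, 24576]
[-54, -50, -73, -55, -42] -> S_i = Random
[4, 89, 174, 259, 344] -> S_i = 4 + 85*i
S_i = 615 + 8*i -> [615, 623, 631, 639, 647]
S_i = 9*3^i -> [9, 27, 81, 243, 729]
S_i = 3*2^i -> [3, 6, 12, 24, 48]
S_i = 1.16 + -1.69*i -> [1.16, -0.53, -2.22, -3.91, -5.6]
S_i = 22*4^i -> [22, 88, 352, 1408, 5632]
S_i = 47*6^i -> [47, 282, 1692, 10152, 60912]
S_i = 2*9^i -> [2, 18, 162, 1458, 13122]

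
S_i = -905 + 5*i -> [-905, -900, -895, -890, -885]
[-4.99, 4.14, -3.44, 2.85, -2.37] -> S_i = -4.99*(-0.83)^i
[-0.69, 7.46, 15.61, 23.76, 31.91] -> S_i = -0.69 + 8.15*i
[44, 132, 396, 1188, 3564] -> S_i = 44*3^i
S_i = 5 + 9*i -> [5, 14, 23, 32, 41]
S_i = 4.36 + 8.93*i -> [4.36, 13.29, 22.22, 31.15, 40.08]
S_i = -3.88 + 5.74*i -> [-3.88, 1.86, 7.6, 13.34, 19.08]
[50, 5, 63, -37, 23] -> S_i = Random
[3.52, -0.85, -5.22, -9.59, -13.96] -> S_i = 3.52 + -4.37*i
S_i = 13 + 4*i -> [13, 17, 21, 25, 29]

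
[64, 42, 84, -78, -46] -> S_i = Random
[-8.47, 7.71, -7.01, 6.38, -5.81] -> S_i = -8.47*(-0.91)^i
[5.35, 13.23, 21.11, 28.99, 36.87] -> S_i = 5.35 + 7.88*i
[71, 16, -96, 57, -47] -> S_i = Random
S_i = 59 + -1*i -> [59, 58, 57, 56, 55]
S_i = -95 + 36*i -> [-95, -59, -23, 13, 49]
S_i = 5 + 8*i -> [5, 13, 21, 29, 37]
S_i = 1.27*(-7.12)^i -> [1.27, -9.04, 64.38, -458.4, 3263.8]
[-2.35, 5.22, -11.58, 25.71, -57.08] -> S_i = -2.35*(-2.22)^i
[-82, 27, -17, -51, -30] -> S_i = Random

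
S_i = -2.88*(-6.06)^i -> [-2.88, 17.45, -105.76, 640.93, -3884.03]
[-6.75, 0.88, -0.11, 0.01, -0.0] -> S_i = -6.75*(-0.13)^i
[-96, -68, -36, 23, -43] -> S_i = Random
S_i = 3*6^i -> [3, 18, 108, 648, 3888]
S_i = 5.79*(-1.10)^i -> [5.79, -6.37, 7.01, -7.71, 8.48]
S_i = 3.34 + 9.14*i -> [3.34, 12.48, 21.62, 30.76, 39.9]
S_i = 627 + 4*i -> [627, 631, 635, 639, 643]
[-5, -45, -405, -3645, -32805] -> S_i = -5*9^i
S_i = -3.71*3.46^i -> [-3.71, -12.84, -44.41, -153.67, -531.71]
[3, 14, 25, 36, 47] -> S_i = 3 + 11*i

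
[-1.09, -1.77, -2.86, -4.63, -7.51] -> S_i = -1.09*1.62^i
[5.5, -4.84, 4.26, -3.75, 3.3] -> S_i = 5.50*(-0.88)^i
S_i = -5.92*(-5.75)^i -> [-5.92, 34.04, -195.73, 1125.45, -6471.32]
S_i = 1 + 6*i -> [1, 7, 13, 19, 25]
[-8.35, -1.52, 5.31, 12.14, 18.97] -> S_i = -8.35 + 6.83*i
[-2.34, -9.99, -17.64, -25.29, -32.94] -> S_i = -2.34 + -7.65*i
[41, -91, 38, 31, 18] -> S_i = Random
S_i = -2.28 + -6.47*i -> [-2.28, -8.75, -15.22, -21.69, -28.16]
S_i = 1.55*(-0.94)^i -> [1.55, -1.46, 1.37, -1.29, 1.21]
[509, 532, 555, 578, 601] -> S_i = 509 + 23*i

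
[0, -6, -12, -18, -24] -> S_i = 0 + -6*i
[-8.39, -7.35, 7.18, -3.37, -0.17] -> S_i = Random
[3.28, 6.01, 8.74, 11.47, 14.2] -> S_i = 3.28 + 2.73*i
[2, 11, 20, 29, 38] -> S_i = 2 + 9*i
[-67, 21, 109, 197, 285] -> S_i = -67 + 88*i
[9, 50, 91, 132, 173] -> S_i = 9 + 41*i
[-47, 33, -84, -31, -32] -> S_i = Random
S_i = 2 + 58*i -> [2, 60, 118, 176, 234]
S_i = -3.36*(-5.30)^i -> [-3.36, 17.81, -94.38, 500.23, -2651.2]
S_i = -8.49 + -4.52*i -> [-8.49, -13.01, -17.53, -22.05, -26.57]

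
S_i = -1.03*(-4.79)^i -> [-1.03, 4.93, -23.63, 113.2, -542.22]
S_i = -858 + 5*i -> [-858, -853, -848, -843, -838]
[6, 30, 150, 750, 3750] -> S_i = 6*5^i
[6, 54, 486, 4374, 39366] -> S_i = 6*9^i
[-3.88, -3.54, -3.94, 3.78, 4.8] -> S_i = Random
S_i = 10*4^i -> [10, 40, 160, 640, 2560]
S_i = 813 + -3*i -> [813, 810, 807, 804, 801]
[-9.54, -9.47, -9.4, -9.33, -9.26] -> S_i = -9.54 + 0.07*i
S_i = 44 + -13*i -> [44, 31, 18, 5, -8]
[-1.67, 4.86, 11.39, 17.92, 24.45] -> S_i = -1.67 + 6.53*i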